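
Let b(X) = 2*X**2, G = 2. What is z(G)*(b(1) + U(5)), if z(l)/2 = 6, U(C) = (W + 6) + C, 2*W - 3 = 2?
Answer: 186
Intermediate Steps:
W = 5/2 (W = 3/2 + (1/2)*2 = 3/2 + 1 = 5/2 ≈ 2.5000)
U(C) = 17/2 + C (U(C) = (5/2 + 6) + C = 17/2 + C)
z(l) = 12 (z(l) = 2*6 = 12)
z(G)*(b(1) + U(5)) = 12*(2*1**2 + (17/2 + 5)) = 12*(2*1 + 27/2) = 12*(2 + 27/2) = 12*(31/2) = 186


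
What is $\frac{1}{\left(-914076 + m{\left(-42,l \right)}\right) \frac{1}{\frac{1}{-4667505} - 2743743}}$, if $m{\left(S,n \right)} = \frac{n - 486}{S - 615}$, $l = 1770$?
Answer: $\frac{58429355906173}{19465739364070} \approx 3.0017$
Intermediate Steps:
$m{\left(S,n \right)} = \frac{-486 + n}{-615 + S}$
$\frac{1}{\left(-914076 + m{\left(-42,l \right)}\right) \frac{1}{\frac{1}{-4667505} - 2743743}} = \frac{1}{\left(-914076 + \frac{-486 + 1770}{-615 - 42}\right) \frac{1}{\frac{1}{-4667505} - 2743743}} = \frac{1}{\left(-914076 + \frac{1}{-657} \cdot 1284\right) \frac{1}{- \frac{1}{4667505} - 2743743}} = \frac{1}{\left(-914076 - \frac{428}{219}\right) \frac{1}{- \frac{12806434171216}{4667505}}} = \frac{1}{\left(-914076 - \frac{428}{219}\right) \left(- \frac{4667505}{12806434171216}\right)} = \frac{1}{\left(- \frac{200183072}{219}\right) \left(- \frac{4667505}{12806434171216}\right)} = \frac{1}{\frac{19465739364070}{58429355906173}} = \frac{58429355906173}{19465739364070}$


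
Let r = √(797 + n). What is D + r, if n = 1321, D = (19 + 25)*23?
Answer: 1012 + √2118 ≈ 1058.0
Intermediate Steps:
D = 1012 (D = 44*23 = 1012)
r = √2118 (r = √(797 + 1321) = √2118 ≈ 46.022)
D + r = 1012 + √2118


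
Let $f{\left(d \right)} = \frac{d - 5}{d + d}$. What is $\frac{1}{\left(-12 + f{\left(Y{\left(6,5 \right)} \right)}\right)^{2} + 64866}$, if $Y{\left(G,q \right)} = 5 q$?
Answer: $\frac{25}{1625014} \approx 1.5384 \cdot 10^{-5}$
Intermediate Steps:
$f{\left(d \right)} = \frac{-5 + d}{2 d}$
$\frac{1}{\left(-12 + f{\left(Y{\left(6,5 \right)} \right)}\right)^{2} + 64866} = \frac{1}{\left(-12 + \frac{-5 + 5 \cdot 5}{2 \cdot 5 \cdot 5}\right)^{2} + 64866} = \frac{1}{\left(-12 + \frac{-5 + 25}{2 \cdot 25}\right)^{2} + 64866} = \frac{1}{\left(-12 + \frac{1}{2} \cdot \frac{1}{25} \cdot 20\right)^{2} + 64866} = \frac{1}{\left(-12 + \frac{2}{5}\right)^{2} + 64866} = \frac{1}{\left(- \frac{58}{5}\right)^{2} + 64866} = \frac{1}{\frac{3364}{25} + 64866} = \frac{1}{\frac{1625014}{25}} = \frac{25}{1625014}$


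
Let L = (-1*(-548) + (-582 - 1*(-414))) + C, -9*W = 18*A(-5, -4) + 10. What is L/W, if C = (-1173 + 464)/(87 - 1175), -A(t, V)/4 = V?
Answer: -3727341/324224 ≈ -11.496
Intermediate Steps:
A(t, V) = -4*V
W = -298/9 (W = -(18*(-4*(-4)) + 10)/9 = -(18*16 + 10)/9 = -(288 + 10)/9 = -⅑*298 = -298/9 ≈ -33.111)
C = 709/1088 (C = -709/(-1088) = -709*(-1/1088) = 709/1088 ≈ 0.65165)
L = 414149/1088 (L = (-1*(-548) + (-582 - 1*(-414))) + 709/1088 = (548 + (-582 + 414)) + 709/1088 = (548 - 168) + 709/1088 = 380 + 709/1088 = 414149/1088 ≈ 380.65)
L/W = 414149/(1088*(-298/9)) = (414149/1088)*(-9/298) = -3727341/324224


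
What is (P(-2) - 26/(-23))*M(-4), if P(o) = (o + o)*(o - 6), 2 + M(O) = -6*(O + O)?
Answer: 1524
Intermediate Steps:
M(O) = -2 - 12*O (M(O) = -2 - 6*(O + O) = -2 - 12*O)
P(o) = 2*o*(-6 + o) (P(o) = (2*o)*(-6 + o) = 2*o*(-6 + o))
(P(-2) - 26/(-23))*M(-4) = (2*(-2)*(-6 - 2) - 26/(-23))*(-2 - 12*(-4)) = (2*(-2)*(-8) - 26*(-1/23))*(-2 + 48) = (32 + 26/23)*46 = (762/23)*46 = 1524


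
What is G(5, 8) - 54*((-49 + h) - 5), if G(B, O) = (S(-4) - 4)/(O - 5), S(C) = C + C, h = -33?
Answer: 4694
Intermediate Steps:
S(C) = 2*C
G(B, O) = -12/(-5 + O) (G(B, O) = (2*(-4) - 4)/(O - 5) = (-8 - 4)/(-5 + O) = -12/(-5 + O))
G(5, 8) - 54*((-49 + h) - 5) = -12/(-5 + 8) - 54*((-49 - 33) - 5) = -12/3 - 54*(-82 - 5) = -12*1/3 - 54*(-87) = -4 + 4698 = 4694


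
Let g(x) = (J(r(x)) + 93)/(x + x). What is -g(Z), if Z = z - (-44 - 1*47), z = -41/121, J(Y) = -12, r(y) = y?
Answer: -9801/21940 ≈ -0.44672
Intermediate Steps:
z = -41/121 (z = -41*1/121 = -41/121 ≈ -0.33884)
Z = 10970/121 (Z = -41/121 - (-44 - 1*47) = -41/121 - (-44 - 47) = -41/121 - 1*(-91) = -41/121 + 91 = 10970/121 ≈ 90.661)
g(x) = 81/(2*x) (g(x) = (-12 + 93)/(x + x) = 81/((2*x)) = 81*(1/(2*x)) = 81/(2*x))
-g(Z) = -81/(2*10970/121) = -81*121/(2*10970) = -1*9801/21940 = -9801/21940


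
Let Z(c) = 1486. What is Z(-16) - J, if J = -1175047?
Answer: 1176533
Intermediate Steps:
Z(-16) - J = 1486 - 1*(-1175047) = 1486 + 1175047 = 1176533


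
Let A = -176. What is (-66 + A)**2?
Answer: 58564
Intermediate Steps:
(-66 + A)**2 = (-66 - 176)**2 = (-242)**2 = 58564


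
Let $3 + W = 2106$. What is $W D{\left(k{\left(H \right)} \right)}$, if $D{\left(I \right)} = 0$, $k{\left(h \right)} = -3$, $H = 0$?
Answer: $0$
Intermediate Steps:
$W = 2103$ ($W = -3 + 2106 = 2103$)
$W D{\left(k{\left(H \right)} \right)} = 2103 \cdot 0 = 0$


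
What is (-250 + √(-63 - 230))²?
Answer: (250 - I*√293)² ≈ 62207.0 - 8558.6*I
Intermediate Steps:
(-250 + √(-63 - 230))² = (-250 + √(-293))² = (-250 + I*√293)²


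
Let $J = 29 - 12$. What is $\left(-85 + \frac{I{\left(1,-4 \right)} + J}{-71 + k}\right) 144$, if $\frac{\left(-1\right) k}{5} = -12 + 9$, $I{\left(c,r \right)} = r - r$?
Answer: $- \frac{85986}{7} \approx -12284.0$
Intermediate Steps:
$J = 17$ ($J = 29 - 12 = 17$)
$I{\left(c,r \right)} = 0$
$k = 15$ ($k = - 5 \left(-12 + 9\right) = \left(-5\right) \left(-3\right) = 15$)
$\left(-85 + \frac{I{\left(1,-4 \right)} + J}{-71 + k}\right) 144 = \left(-85 + \frac{0 + 17}{-71 + 15}\right) 144 = \left(-85 + \frac{17}{-56}\right) 144 = \left(-85 + 17 \left(- \frac{1}{56}\right)\right) 144 = \left(-85 - \frac{17}{56}\right) 144 = \left(- \frac{4777}{56}\right) 144 = - \frac{85986}{7}$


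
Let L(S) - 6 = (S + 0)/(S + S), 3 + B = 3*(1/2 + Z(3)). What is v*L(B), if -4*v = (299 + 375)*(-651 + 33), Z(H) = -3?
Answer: 1353729/2 ≈ 6.7686e+5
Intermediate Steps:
B = -21/2 (B = -3 + 3*(1/2 - 3) = -3 + 3*(-5/2) = -3 - 15/2 = -21/2 ≈ -10.500)
v = 104133 (v = -(299 + 375)*(-651 + 33)/4 = -337*(-618)/2 = -1/4*(-416532) = 104133)
L(S) = 13/2 (L(S) = 6 + (S + 0)/(S + S) = 6 + S/((2*S)) = 6 + S*(1/(2*S)) = 6 + 1/2 = 13/2)
v*L(B) = 104133*(13/2) = 1353729/2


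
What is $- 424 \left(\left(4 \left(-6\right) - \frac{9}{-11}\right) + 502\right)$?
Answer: $- \frac{2233208}{11} \approx -2.0302 \cdot 10^{5}$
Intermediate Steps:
$- 424 \left(\left(4 \left(-6\right) - \frac{9}{-11}\right) + 502\right) = - 424 \left(\left(-24 - - \frac{9}{11}\right) + 502\right) = - 424 \left(\left(-24 + \frac{9}{11}\right) + 502\right) = - 424 \left(- \frac{255}{11} + 502\right) = \left(-424\right) \frac{5267}{11} = - \frac{2233208}{11}$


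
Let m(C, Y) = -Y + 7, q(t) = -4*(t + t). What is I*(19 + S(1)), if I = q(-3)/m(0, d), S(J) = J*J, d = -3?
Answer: 48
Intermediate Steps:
q(t) = -8*t
S(J) = J**2
m(C, Y) = 7 - Y
I = 12/5 (I = (-8*(-3))/(7 - 1*(-3)) = 24/(7 + 3) = 24/10 = 24*(1/10) = 12/5 ≈ 2.4000)
I*(19 + S(1)) = 12*(19 + 1**2)/5 = 12*(19 + 1)/5 = (12/5)*20 = 48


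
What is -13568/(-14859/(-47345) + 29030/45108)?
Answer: -14488169955840/1022342561 ≈ -14172.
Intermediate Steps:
-13568/(-14859/(-47345) + 29030/45108) = -13568/(-14859*(-1/47345) + 29030*(1/45108)) = -13568/(14859/47345 + 14515/22554) = -13568/1022342561/1067819130 = -13568*1067819130/1022342561 = -14488169955840/1022342561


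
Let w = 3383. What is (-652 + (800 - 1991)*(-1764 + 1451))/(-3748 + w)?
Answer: -372131/365 ≈ -1019.5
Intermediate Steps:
(-652 + (800 - 1991)*(-1764 + 1451))/(-3748 + w) = (-652 + (800 - 1991)*(-1764 + 1451))/(-3748 + 3383) = (-652 - 1191*(-313))/(-365) = (-652 + 372783)*(-1/365) = 372131*(-1/365) = -372131/365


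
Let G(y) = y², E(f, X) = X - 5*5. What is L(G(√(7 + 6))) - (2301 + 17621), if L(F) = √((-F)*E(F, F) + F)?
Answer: -19909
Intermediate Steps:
E(f, X) = -25 + X (E(f, X) = X - 25 = -25 + X)
L(F) = √(F - F*(-25 + F)) (L(F) = √((-F)*(-25 + F) + F) = √(-F*(-25 + F) + F) = √(F - F*(-25 + F)))
L(G(√(7 + 6))) - (2301 + 17621) = √((√(7 + 6))²*(26 - (√(7 + 6))²)) - (2301 + 17621) = √((√13)²*(26 - (√13)²)) - 1*19922 = √(13*(26 - 1*13)) - 19922 = √(13*(26 - 13)) - 19922 = √(13*13) - 19922 = √169 - 19922 = 13 - 19922 = -19909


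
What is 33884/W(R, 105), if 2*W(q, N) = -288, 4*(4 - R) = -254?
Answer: -8471/36 ≈ -235.31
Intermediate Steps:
R = 135/2 (R = 4 - 1/4*(-254) = 4 + 127/2 = 135/2 ≈ 67.500)
W(q, N) = -144 (W(q, N) = (1/2)*(-288) = -144)
33884/W(R, 105) = 33884/(-144) = 33884*(-1/144) = -8471/36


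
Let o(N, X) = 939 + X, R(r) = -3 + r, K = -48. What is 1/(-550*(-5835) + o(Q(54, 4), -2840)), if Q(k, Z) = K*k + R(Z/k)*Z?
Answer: 1/3207349 ≈ 3.1178e-7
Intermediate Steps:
Q(k, Z) = -48*k + Z*(-3 + Z/k) (Q(k, Z) = -48*k + (-3 + Z/k)*Z = -48*k + Z*(-3 + Z/k))
1/(-550*(-5835) + o(Q(54, 4), -2840)) = 1/(-550*(-5835) + (939 - 2840)) = 1/(3209250 - 1901) = 1/3207349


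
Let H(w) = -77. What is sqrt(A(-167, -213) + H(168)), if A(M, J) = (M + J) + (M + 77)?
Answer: I*sqrt(547) ≈ 23.388*I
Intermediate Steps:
A(M, J) = 77 + J + 2*M (A(M, J) = (J + M) + (77 + M) = 77 + J + 2*M)
sqrt(A(-167, -213) + H(168)) = sqrt((77 - 213 + 2*(-167)) - 77) = sqrt((77 - 213 - 334) - 77) = sqrt(-470 - 77) = sqrt(-547) = I*sqrt(547)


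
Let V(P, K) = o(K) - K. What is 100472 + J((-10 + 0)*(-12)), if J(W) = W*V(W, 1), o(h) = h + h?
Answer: 100592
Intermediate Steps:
o(h) = 2*h
V(P, K) = K (V(P, K) = 2*K - K = K)
J(W) = W (J(W) = W*1 = W)
100472 + J((-10 + 0)*(-12)) = 100472 + (-10 + 0)*(-12) = 100472 - 10*(-12) = 100472 + 120 = 100592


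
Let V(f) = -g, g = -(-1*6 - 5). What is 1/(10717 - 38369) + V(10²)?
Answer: -304173/27652 ≈ -11.000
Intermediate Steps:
g = 11 (g = -(-6 - 5) = -1*(-11) = 11)
V(f) = -11 (V(f) = -1*11 = -11)
1/(10717 - 38369) + V(10²) = 1/(10717 - 38369) - 11 = 1/(-27652) - 11 = -1/27652 - 11 = -304173/27652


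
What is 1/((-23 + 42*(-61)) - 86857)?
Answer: -1/89442 ≈ -1.1180e-5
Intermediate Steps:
1/((-23 + 42*(-61)) - 86857) = 1/((-23 - 2562) - 86857) = 1/(-2585 - 86857) = 1/(-89442) = -1/89442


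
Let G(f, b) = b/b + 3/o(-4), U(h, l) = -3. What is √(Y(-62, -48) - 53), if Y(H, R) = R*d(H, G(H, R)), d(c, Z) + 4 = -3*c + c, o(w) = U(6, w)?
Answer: I*√5813 ≈ 76.243*I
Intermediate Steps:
o(w) = -3
G(f, b) = 0 (G(f, b) = b/b + 3/(-3) = 1 + 3*(-⅓) = 1 - 1 = 0)
d(c, Z) = -4 - 2*c (d(c, Z) = -4 + (-3*c + c) = -4 - 2*c)
Y(H, R) = R*(-4 - 2*H)
√(Y(-62, -48) - 53) = √(-2*(-48)*(2 - 62) - 53) = √(-2*(-48)*(-60) - 53) = √(-5760 - 53) = √(-5813) = I*√5813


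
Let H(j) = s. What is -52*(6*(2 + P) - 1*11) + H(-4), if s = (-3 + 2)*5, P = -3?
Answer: 879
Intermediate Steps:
s = -5 (s = -1*5 = -5)
H(j) = -5
-52*(6*(2 + P) - 1*11) + H(-4) = -52*(6*(2 - 3) - 1*11) - 5 = -52*(6*(-1) - 11) - 5 = -52*(-6 - 11) - 5 = -52*(-17) - 5 = 884 - 5 = 879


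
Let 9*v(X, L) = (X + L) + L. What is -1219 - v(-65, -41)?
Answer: -3608/3 ≈ -1202.7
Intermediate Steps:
v(X, L) = X/9 + 2*L/9 (v(X, L) = ((X + L) + L)/9 = ((L + X) + L)/9 = (X + 2*L)/9 = X/9 + 2*L/9)
-1219 - v(-65, -41) = -1219 - ((⅑)*(-65) + (2/9)*(-41)) = -1219 - (-65/9 - 82/9) = -1219 - 1*(-49/3) = -1219 + 49/3 = -3608/3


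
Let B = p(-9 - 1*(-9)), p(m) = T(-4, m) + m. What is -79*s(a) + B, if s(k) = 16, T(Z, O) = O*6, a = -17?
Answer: -1264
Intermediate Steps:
T(Z, O) = 6*O
p(m) = 7*m (p(m) = 6*m + m = 7*m)
B = 0 (B = 7*(-9 - 1*(-9)) = 7*(-9 + 9) = 7*0 = 0)
-79*s(a) + B = -79*16 + 0 = -1264 + 0 = -1264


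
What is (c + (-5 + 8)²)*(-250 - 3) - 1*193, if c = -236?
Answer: 57238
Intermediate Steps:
(c + (-5 + 8)²)*(-250 - 3) - 1*193 = (-236 + (-5 + 8)²)*(-250 - 3) - 1*193 = (-236 + 3²)*(-253) - 193 = (-236 + 9)*(-253) - 193 = -227*(-253) - 193 = 57431 - 193 = 57238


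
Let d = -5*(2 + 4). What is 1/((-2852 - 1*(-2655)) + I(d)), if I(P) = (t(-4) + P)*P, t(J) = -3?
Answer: 1/793 ≈ 0.0012610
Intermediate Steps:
d = -30 (d = -5*6 = -30)
I(P) = P*(-3 + P) (I(P) = (-3 + P)*P = P*(-3 + P))
1/((-2852 - 1*(-2655)) + I(d)) = 1/((-2852 - 1*(-2655)) - 30*(-3 - 30)) = 1/((-2852 + 2655) - 30*(-33)) = 1/(-197 + 990) = 1/793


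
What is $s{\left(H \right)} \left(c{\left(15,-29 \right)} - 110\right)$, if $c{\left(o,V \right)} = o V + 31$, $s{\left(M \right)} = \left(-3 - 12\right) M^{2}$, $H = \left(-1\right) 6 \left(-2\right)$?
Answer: $1110240$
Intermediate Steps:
$H = 12$ ($H = \left(-6\right) \left(-2\right) = 12$)
$s{\left(M \right)} = - 15 M^{2}$ ($s{\left(M \right)} = \left(-3 - 12\right) M^{2} = - 15 M^{2}$)
$c{\left(o,V \right)} = 31 + V o$ ($c{\left(o,V \right)} = V o + 31 = 31 + V o$)
$s{\left(H \right)} \left(c{\left(15,-29 \right)} - 110\right) = - 15 \cdot 12^{2} \left(\left(31 - 435\right) - 110\right) = \left(-15\right) 144 \left(\left(31 - 435\right) - 110\right) = - 2160 \left(-404 - 110\right) = \left(-2160\right) \left(-514\right) = 1110240$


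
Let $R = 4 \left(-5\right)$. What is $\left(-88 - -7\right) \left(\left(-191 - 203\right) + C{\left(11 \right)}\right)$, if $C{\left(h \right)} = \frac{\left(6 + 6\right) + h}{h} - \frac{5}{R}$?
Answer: $\frac{1395873}{44} \approx 31724.0$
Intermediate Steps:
$R = -20$
$C{\left(h \right)} = \frac{1}{4} + \frac{12 + h}{h}$ ($C{\left(h \right)} = \frac{\left(6 + 6\right) + h}{h} - \frac{5}{-20} = \frac{12 + h}{h} - - \frac{1}{4} = \frac{12 + h}{h} + \frac{1}{4} = \frac{1}{4} + \frac{12 + h}{h}$)
$\left(-88 - -7\right) \left(\left(-191 - 203\right) + C{\left(11 \right)}\right) = \left(-88 - -7\right) \left(\left(-191 - 203\right) + \left(\frac{5}{4} + \frac{12}{11}\right)\right) = \left(-88 + 7\right) \left(-394 + \left(\frac{5}{4} + 12 \cdot \frac{1}{11}\right)\right) = - 81 \left(-394 + \left(\frac{5}{4} + \frac{12}{11}\right)\right) = - 81 \left(-394 + \frac{103}{44}\right) = \left(-81\right) \left(- \frac{17233}{44}\right) = \frac{1395873}{44}$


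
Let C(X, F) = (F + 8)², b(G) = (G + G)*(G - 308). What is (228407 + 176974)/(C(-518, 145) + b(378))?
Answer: 135127/25443 ≈ 5.3110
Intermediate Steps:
b(G) = 2*G*(-308 + G) (b(G) = (2*G)*(-308 + G) = 2*G*(-308 + G))
C(X, F) = (8 + F)²
(228407 + 176974)/(C(-518, 145) + b(378)) = (228407 + 176974)/((8 + 145)² + 2*378*(-308 + 378)) = 405381/(153² + 2*378*70) = 405381/(23409 + 52920) = 405381/76329 = 405381*(1/76329) = 135127/25443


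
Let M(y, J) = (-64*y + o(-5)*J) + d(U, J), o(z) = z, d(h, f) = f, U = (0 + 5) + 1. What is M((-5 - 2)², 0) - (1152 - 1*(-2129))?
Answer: -6417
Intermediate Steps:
U = 6 (U = 5 + 1 = 6)
M(y, J) = -64*y - 4*J (M(y, J) = (-64*y - 5*J) + J = -64*y - 4*J)
M((-5 - 2)², 0) - (1152 - 1*(-2129)) = (-64*(-5 - 2)² - 4*0) - (1152 - 1*(-2129)) = (-64*(-7)² + 0) - (1152 + 2129) = (-64*49 + 0) - 1*3281 = (-3136 + 0) - 3281 = -3136 - 3281 = -6417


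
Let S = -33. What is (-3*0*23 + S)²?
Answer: 1089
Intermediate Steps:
(-3*0*23 + S)² = (-3*0*23 - 33)² = (0*23 - 33)² = (0 - 33)² = (-33)² = 1089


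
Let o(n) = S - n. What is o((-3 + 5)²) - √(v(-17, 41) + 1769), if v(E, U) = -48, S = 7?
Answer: 3 - √1721 ≈ -38.485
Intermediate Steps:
o(n) = 7 - n
o((-3 + 5)²) - √(v(-17, 41) + 1769) = (7 - (-3 + 5)²) - √(-48 + 1769) = (7 - 1*2²) - √1721 = (7 - 1*4) - √1721 = (7 - 4) - √1721 = 3 - √1721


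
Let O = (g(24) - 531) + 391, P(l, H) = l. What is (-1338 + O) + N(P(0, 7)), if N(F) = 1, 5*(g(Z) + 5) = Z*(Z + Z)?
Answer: -6258/5 ≈ -1251.6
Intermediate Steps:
g(Z) = -5 + 2*Z**2/5 (g(Z) = -5 + (Z*(Z + Z))/5 = -5 + (Z*(2*Z))/5 = -5 + (2*Z**2)/5 = -5 + 2*Z**2/5)
O = 427/5 (O = ((-5 + (2/5)*24**2) - 531) + 391 = ((-5 + (2/5)*576) - 531) + 391 = ((-5 + 1152/5) - 531) + 391 = (1127/5 - 531) + 391 = -1528/5 + 391 = 427/5 ≈ 85.400)
(-1338 + O) + N(P(0, 7)) = (-1338 + 427/5) + 1 = -6263/5 + 1 = -6258/5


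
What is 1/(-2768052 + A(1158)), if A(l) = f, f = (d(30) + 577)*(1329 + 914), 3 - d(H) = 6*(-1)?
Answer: -1/1453654 ≈ -6.8792e-7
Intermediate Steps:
d(H) = 9 (d(H) = 3 - 6*(-1) = 3 - 1*(-6) = 3 + 6 = 9)
f = 1314398 (f = (9 + 577)*(1329 + 914) = 586*2243 = 1314398)
A(l) = 1314398
1/(-2768052 + A(1158)) = 1/(-2768052 + 1314398) = 1/(-1453654) = -1/1453654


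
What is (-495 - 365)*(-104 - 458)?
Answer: 483320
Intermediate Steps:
(-495 - 365)*(-104 - 458) = -860*(-562) = 483320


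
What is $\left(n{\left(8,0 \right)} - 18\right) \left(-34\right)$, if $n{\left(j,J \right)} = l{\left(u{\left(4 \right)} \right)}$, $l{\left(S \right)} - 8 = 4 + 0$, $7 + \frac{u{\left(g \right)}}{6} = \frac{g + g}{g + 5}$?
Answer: $204$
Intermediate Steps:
$u{\left(g \right)} = -42 + \frac{12 g}{5 + g}$ ($u{\left(g \right)} = -42 + 6 \frac{g + g}{g + 5} = -42 + 6 \frac{2 g}{5 + g} = -42 + \frac{12 g}{5 + g}$)
$l{\left(S \right)} = 12$ ($l{\left(S \right)} = 8 + \left(4 + 0\right) = 8 + 4 = 12$)
$n{\left(j,J \right)} = 12$
$\left(n{\left(8,0 \right)} - 18\right) \left(-34\right) = \left(12 - 18\right) \left(-34\right) = \left(-6\right) \left(-34\right) = 204$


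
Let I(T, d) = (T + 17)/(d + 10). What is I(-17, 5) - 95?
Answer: -95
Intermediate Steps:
I(T, d) = (17 + T)/(10 + d)
I(-17, 5) - 95 = (17 - 17)/(10 + 5) - 95 = 0/15 - 95 = (1/15)*0 - 95 = 0 - 95 = -95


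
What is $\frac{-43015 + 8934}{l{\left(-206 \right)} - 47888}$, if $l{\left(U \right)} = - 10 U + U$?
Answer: $\frac{34081}{46034} \approx 0.74034$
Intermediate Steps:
$l{\left(U \right)} = - 9 U$
$\frac{-43015 + 8934}{l{\left(-206 \right)} - 47888} = \frac{-43015 + 8934}{\left(-9\right) \left(-206\right) - 47888} = - \frac{34081}{1854 - 47888} = - \frac{34081}{-46034} = \left(-34081\right) \left(- \frac{1}{46034}\right) = \frac{34081}{46034}$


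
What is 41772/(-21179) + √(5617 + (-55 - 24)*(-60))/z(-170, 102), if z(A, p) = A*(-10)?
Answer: -41772/21179 + √10357/1700 ≈ -1.9125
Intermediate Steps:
z(A, p) = -10*A
41772/(-21179) + √(5617 + (-55 - 24)*(-60))/z(-170, 102) = 41772/(-21179) + √(5617 + (-55 - 24)*(-60))/((-10*(-170))) = 41772*(-1/21179) + √(5617 - 79*(-60))/1700 = -41772/21179 + √(5617 + 4740)*(1/1700) = -41772/21179 + √10357*(1/1700) = -41772/21179 + √10357/1700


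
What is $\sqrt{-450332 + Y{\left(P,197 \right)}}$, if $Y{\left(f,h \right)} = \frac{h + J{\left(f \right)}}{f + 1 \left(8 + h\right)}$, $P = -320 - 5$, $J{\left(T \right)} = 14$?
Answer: $\frac{i \sqrt{1621201530}}{60} \approx 671.07 i$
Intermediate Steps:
$P = -325$
$Y{\left(f,h \right)} = \frac{14 + h}{8 + f + h}$ ($Y{\left(f,h \right)} = \frac{h + 14}{f + 1 \left(8 + h\right)} = \frac{14 + h}{f + \left(8 + h\right)} = \frac{14 + h}{8 + f + h}$)
$\sqrt{-450332 + Y{\left(P,197 \right)}} = \sqrt{-450332 + \frac{14 + 197}{8 - 325 + 197}} = \sqrt{-450332 + \frac{1}{-120} \cdot 211} = \sqrt{-450332 - \frac{211}{120}} = \sqrt{- \frac{54040051}{120}} = \frac{i \sqrt{1621201530}}{60}$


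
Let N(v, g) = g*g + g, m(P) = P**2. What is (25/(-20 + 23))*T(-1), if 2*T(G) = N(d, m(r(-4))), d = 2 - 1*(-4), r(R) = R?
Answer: 3400/3 ≈ 1133.3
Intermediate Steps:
d = 6 (d = 2 + 4 = 6)
N(v, g) = g + g**2 (N(v, g) = g**2 + g = g + g**2)
T(G) = 136 (T(G) = ((-4)**2*(1 + (-4)**2))/2 = (16*(1 + 16))/2 = (16*17)/2 = (1/2)*272 = 136)
(25/(-20 + 23))*T(-1) = (25/(-20 + 23))*136 = (25/3)*136 = 3400/3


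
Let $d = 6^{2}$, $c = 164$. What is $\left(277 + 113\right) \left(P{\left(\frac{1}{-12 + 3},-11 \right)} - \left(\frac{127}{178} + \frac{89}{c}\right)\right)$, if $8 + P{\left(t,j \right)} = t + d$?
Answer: $\frac{227407765}{21894} \approx 10387.0$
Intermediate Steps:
$d = 36$
$P{\left(t,j \right)} = 28 + t$ ($P{\left(t,j \right)} = -8 + \left(t + 36\right) = -8 + \left(36 + t\right) = 28 + t$)
$\left(277 + 113\right) \left(P{\left(\frac{1}{-12 + 3},-11 \right)} - \left(\frac{127}{178} + \frac{89}{c}\right)\right) = \left(277 + 113\right) \left(\left(28 + \frac{1}{-12 + 3}\right) - \left(\frac{89}{164} + \frac{127}{178}\right)\right) = 390 \left(\left(28 + \frac{1}{-9}\right) - \frac{18335}{14596}\right) = 390 \left(\left(28 - \frac{1}{9}\right) - \frac{18335}{14596}\right) = 390 \left(\frac{251}{9} - \frac{18335}{14596}\right) = 390 \cdot \frac{3498581}{131364} = \frac{227407765}{21894}$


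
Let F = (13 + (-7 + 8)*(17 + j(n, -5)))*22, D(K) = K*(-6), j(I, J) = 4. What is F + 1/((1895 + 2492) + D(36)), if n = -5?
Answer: 3119909/4171 ≈ 748.00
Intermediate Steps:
D(K) = -6*K
F = 748 (F = (13 + (-7 + 8)*(17 + 4))*22 = (13 + 1*21)*22 = (13 + 21)*22 = 34*22 = 748)
F + 1/((1895 + 2492) + D(36)) = 748 + 1/((1895 + 2492) - 6*36) = 748 + 1/(4387 - 216) = 748 + 1/4171 = 3119909/4171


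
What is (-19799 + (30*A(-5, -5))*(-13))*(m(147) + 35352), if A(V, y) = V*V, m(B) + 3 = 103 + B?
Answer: -1051914851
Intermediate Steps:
m(B) = 100 + B (m(B) = -3 + (103 + B) = 100 + B)
A(V, y) = V**2
(-19799 + (30*A(-5, -5))*(-13))*(m(147) + 35352) = (-19799 + (30*(-5)**2)*(-13))*((100 + 147) + 35352) = (-19799 + (30*25)*(-13))*(247 + 35352) = (-19799 + 750*(-13))*35599 = (-19799 - 9750)*35599 = -29549*35599 = -1051914851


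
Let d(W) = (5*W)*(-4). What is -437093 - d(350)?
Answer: -430093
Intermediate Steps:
d(W) = -20*W
-437093 - d(350) = -437093 - (-20)*350 = -437093 - 1*(-7000) = -437093 + 7000 = -430093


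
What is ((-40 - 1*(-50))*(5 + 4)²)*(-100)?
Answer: -81000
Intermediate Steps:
((-40 - 1*(-50))*(5 + 4)²)*(-100) = ((-40 + 50)*9²)*(-100) = (10*81)*(-100) = 810*(-100) = -81000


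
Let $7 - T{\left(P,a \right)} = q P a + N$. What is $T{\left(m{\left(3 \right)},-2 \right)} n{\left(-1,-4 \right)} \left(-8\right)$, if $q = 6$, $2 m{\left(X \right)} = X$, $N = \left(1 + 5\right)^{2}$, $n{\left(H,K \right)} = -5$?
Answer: $-440$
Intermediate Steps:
$N = 36$ ($N = 6^{2} = 36$)
$m{\left(X \right)} = \frac{X}{2}$
$T{\left(P,a \right)} = -29 - 6 P a$ ($T{\left(P,a \right)} = 7 - \left(6 P a + 36\right) = 7 - \left(36 + 6 P a\right) = -29 - 6 P a$)
$T{\left(m{\left(3 \right)},-2 \right)} n{\left(-1,-4 \right)} \left(-8\right) = \left(-29 - 6 \cdot \frac{1}{2} \cdot 3 \left(-2\right)\right) \left(-5\right) \left(-8\right) = \left(-29 - 9 \left(-2\right)\right) \left(-5\right) \left(-8\right) = \left(-29 + 18\right) \left(-5\right) \left(-8\right) = \left(-11\right) \left(-5\right) \left(-8\right) = 55 \left(-8\right) = -440$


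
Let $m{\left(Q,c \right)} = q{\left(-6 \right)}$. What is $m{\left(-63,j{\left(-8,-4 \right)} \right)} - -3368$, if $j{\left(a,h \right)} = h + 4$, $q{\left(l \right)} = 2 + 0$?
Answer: $3370$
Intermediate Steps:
$q{\left(l \right)} = 2$
$j{\left(a,h \right)} = 4 + h$
$m{\left(Q,c \right)} = 2$
$m{\left(-63,j{\left(-8,-4 \right)} \right)} - -3368 = 2 - -3368 = 2 + 3368 = 3370$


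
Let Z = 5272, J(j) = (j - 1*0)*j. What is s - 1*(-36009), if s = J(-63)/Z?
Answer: 189843417/5272 ≈ 36010.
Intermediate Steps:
J(j) = j² (J(j) = (j + 0)*j = j*j = j²)
s = 3969/5272 (s = (-63)²/5272 = 3969*(1/5272) = 3969/5272 ≈ 0.75284)
s - 1*(-36009) = 3969/5272 - 1*(-36009) = 3969/5272 + 36009 = 189843417/5272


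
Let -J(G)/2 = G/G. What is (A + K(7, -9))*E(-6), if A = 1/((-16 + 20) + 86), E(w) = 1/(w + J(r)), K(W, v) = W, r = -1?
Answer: -631/720 ≈ -0.87639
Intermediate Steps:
J(G) = -2 (J(G) = -2*G/G = -2*1 = -2)
E(w) = 1/(-2 + w) (E(w) = 1/(w - 2) = 1/(-2 + w))
A = 1/90 (A = 1/(4 + 86) = 1/90 ≈ 0.011111)
(A + K(7, -9))*E(-6) = (1/90 + 7)/(-2 - 6) = (631/90)/(-8) = (631/90)*(-⅛) = -631/720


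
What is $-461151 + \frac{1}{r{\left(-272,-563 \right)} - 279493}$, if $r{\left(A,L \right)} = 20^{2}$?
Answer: $- \frac{128704016044}{279093} \approx -4.6115 \cdot 10^{5}$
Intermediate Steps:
$r{\left(A,L \right)} = 400$
$-461151 + \frac{1}{r{\left(-272,-563 \right)} - 279493} = -461151 + \frac{1}{400 - 279493} = -461151 + \frac{1}{-279093} = -461151 - \frac{1}{279093} = - \frac{128704016044}{279093}$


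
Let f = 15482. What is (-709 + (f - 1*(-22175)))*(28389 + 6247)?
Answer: 1279730928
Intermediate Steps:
(-709 + (f - 1*(-22175)))*(28389 + 6247) = (-709 + (15482 - 1*(-22175)))*(28389 + 6247) = (-709 + (15482 + 22175))*34636 = (-709 + 37657)*34636 = 36948*34636 = 1279730928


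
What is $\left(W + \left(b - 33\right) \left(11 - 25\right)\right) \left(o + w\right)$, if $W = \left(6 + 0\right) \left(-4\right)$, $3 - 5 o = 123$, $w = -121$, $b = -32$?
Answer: $-128470$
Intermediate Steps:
$o = -24$ ($o = \frac{3}{5} - \frac{123}{5} = -24$)
$W = -24$ ($W = 6 \left(-4\right) = -24$)
$\left(W + \left(b - 33\right) \left(11 - 25\right)\right) \left(o + w\right) = \left(-24 + \left(-32 - 33\right) \left(11 - 25\right)\right) \left(-24 - 121\right) = \left(-24 - -910\right) \left(-145\right) = \left(-24 + 910\right) \left(-145\right) = 886 \left(-145\right) = -128470$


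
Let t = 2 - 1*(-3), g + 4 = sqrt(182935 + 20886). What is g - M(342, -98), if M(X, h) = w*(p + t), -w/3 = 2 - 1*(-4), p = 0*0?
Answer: 86 + sqrt(203821) ≈ 537.47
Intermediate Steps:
p = 0
w = -18 (w = -3*(2 - 1*(-4)) = -3*(2 + 4) = -3*6 = -18)
g = -4 + sqrt(203821) (g = -4 + sqrt(182935 + 20886) = -4 + sqrt(203821) ≈ 447.47)
t = 5 (t = 2 + 3 = 5)
M(X, h) = -90 (M(X, h) = -18*(0 + 5) = -18*5 = -90)
g - M(342, -98) = (-4 + sqrt(203821)) - 1*(-90) = (-4 + sqrt(203821)) + 90 = 86 + sqrt(203821)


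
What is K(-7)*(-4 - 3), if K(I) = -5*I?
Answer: -245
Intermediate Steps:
K(-7)*(-4 - 3) = (-5*(-7))*(-4 - 3) = 35*(-7) = -245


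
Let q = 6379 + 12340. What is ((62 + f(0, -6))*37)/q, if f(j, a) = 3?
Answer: 2405/18719 ≈ 0.12848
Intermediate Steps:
q = 18719
((62 + f(0, -6))*37)/q = ((62 + 3)*37)/18719 = (65*37)*(1/18719) = 2405*(1/18719) = 2405/18719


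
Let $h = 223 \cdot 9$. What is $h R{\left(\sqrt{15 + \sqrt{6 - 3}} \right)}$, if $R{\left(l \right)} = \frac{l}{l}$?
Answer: $2007$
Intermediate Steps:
$R{\left(l \right)} = 1$
$h = 2007$
$h R{\left(\sqrt{15 + \sqrt{6 - 3}} \right)} = 2007 \cdot 1 = 2007$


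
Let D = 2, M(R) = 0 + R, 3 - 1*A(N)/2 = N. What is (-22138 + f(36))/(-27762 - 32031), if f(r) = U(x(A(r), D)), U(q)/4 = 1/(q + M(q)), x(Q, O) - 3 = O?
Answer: 36896/99655 ≈ 0.37024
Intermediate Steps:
A(N) = 6 - 2*N
M(R) = R
x(Q, O) = 3 + O
U(q) = 2/q (U(q) = 4/(q + q) = 4/((2*q)) = 4*(1/(2*q)) = 2/q)
f(r) = 2/5 (f(r) = 2/(3 + 2) = 2/5)
(-22138 + f(36))/(-27762 - 32031) = (-22138 + 2/5)/(-27762 - 32031) = -110688/5/(-59793) = -110688/5*(-1/59793) = 36896/99655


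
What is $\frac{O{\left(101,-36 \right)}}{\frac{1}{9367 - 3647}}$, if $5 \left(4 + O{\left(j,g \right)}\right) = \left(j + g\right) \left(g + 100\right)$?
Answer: $4736160$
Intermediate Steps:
$O{\left(j,g \right)} = -4 + \frac{\left(100 + g\right) \left(g + j\right)}{5}$ ($O{\left(j,g \right)} = -4 + \frac{\left(j + g\right) \left(g + 100\right)}{5} = -4 + \frac{\left(g + j\right) \left(100 + g\right)}{5} = -4 + \frac{\left(100 + g\right) \left(g + j\right)}{5}$)
$\frac{O{\left(101,-36 \right)}}{\frac{1}{9367 - 3647}} = \frac{-4 + 20 \left(-36\right) + 20 \cdot 101 + \frac{\left(-36\right)^{2}}{5} + \frac{1}{5} \left(-36\right) 101}{\frac{1}{9367 - 3647}} = \frac{-4 - 720 + 2020 + \frac{1}{5} \cdot 1296 - \frac{3636}{5}}{\frac{1}{5720}} = \left(-4 - 720 + 2020 + \frac{1296}{5} - \frac{3636}{5}\right) \frac{1}{\frac{1}{5720}} = 828 \cdot 5720 = 4736160$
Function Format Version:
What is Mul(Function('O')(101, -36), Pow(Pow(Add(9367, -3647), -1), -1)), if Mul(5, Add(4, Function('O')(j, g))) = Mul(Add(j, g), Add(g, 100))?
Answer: 4736160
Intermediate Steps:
Function('O')(j, g) = Add(-4, Mul(Rational(1, 5), Add(100, g), Add(g, j))) (Function('O')(j, g) = Add(-4, Mul(Rational(1, 5), Mul(Add(j, g), Add(g, 100)))) = Add(-4, Mul(Rational(1, 5), Mul(Add(g, j), Add(100, g)))) = Add(-4, Mul(Rational(1, 5), Mul(Add(100, g), Add(g, j)))) = Add(-4, Mul(Rational(1, 5), Add(100, g), Add(g, j))))
Mul(Function('O')(101, -36), Pow(Pow(Add(9367, -3647), -1), -1)) = Mul(Add(-4, Mul(20, -36), Mul(20, 101), Mul(Rational(1, 5), Pow(-36, 2)), Mul(Rational(1, 5), -36, 101)), Pow(Pow(Add(9367, -3647), -1), -1)) = Mul(Add(-4, -720, 2020, Mul(Rational(1, 5), 1296), Rational(-3636, 5)), Pow(Pow(5720, -1), -1)) = Mul(Add(-4, -720, 2020, Rational(1296, 5), Rational(-3636, 5)), Pow(Rational(1, 5720), -1)) = Mul(828, 5720) = 4736160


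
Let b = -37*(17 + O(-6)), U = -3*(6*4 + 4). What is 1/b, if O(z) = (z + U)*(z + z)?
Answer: -1/40589 ≈ -2.4637e-5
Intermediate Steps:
U = -84 (U = -3*(24 + 4) = -3*28 = -84)
O(z) = 2*z*(-84 + z) (O(z) = (z - 84)*(z + z) = (-84 + z)*(2*z) = 2*z*(-84 + z))
b = -40589 (b = -37*(17 + 2*(-6)*(-84 - 6)) = -37*(17 + 2*(-6)*(-90)) = -37*(17 + 1080) = -37*1097 = -40589)
1/b = 1/(-40589) = -1/40589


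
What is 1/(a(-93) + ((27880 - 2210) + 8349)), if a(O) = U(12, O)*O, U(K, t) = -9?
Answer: 1/34856 ≈ 2.8689e-5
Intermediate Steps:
a(O) = -9*O
1/(a(-93) + ((27880 - 2210) + 8349)) = 1/(-9*(-93) + ((27880 - 2210) + 8349)) = 1/(837 + (25670 + 8349)) = 1/(837 + 34019) = 1/34856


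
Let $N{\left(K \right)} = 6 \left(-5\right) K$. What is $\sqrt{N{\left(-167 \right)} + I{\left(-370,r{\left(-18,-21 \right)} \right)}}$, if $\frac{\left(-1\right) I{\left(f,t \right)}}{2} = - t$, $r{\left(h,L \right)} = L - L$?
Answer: $\sqrt{5010} \approx 70.781$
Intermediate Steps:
$N{\left(K \right)} = - 30 K$
$r{\left(h,L \right)} = 0$
$I{\left(f,t \right)} = 2 t$ ($I{\left(f,t \right)} = - 2 \left(- t\right) = 2 t$)
$\sqrt{N{\left(-167 \right)} + I{\left(-370,r{\left(-18,-21 \right)} \right)}} = \sqrt{\left(-30\right) \left(-167\right) + 2 \cdot 0} = \sqrt{5010 + 0} = \sqrt{5010}$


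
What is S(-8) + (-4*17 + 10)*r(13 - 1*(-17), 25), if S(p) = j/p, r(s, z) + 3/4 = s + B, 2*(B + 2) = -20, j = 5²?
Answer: -8029/8 ≈ -1003.6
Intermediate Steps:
j = 25
B = -12 (B = -2 + (½)*(-20) = -2 - 10 = -12)
r(s, z) = -51/4 + s (r(s, z) = -¾ + (s - 12) = -¾ + (-12 + s) = -51/4 + s)
S(p) = 25/p
S(-8) + (-4*17 + 10)*r(13 - 1*(-17), 25) = 25/(-8) + (-4*17 + 10)*(-51/4 + (13 - 1*(-17))) = 25*(-⅛) + (-68 + 10)*(-51/4 + (13 + 17)) = -25/8 - 58*(-51/4 + 30) = -25/8 - 58*69/4 = -25/8 - 2001/2 = -8029/8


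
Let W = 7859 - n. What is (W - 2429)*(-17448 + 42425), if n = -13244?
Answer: 466420498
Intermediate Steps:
W = 21103 (W = 7859 - 1*(-13244) = 7859 + 13244 = 21103)
(W - 2429)*(-17448 + 42425) = (21103 - 2429)*(-17448 + 42425) = 18674*24977 = 466420498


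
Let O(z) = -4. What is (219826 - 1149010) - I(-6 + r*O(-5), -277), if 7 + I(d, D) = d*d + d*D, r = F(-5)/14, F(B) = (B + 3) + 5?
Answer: -45625049/49 ≈ -9.3112e+5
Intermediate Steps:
F(B) = 8 + B (F(B) = (3 + B) + 5 = 8 + B)
r = 3/14 (r = (8 - 5)/14 = 3*(1/14) = 3/14 ≈ 0.21429)
I(d, D) = -7 + d**2 + D*d (I(d, D) = -7 + (d*d + d*D) = -7 + (d**2 + D*d) = -7 + d**2 + D*d)
(219826 - 1149010) - I(-6 + r*O(-5), -277) = (219826 - 1149010) - (-7 + (-6 + (3/14)*(-4))**2 - 277*(-6 + (3/14)*(-4))) = -929184 - (-7 + (-6 - 6/7)**2 - 277*(-6 - 6/7)) = -929184 - (-7 + (-48/7)**2 - 277*(-48/7)) = -929184 - (-7 + 2304/49 + 13296/7) = -929184 - 1*95033/49 = -929184 - 95033/49 = -45625049/49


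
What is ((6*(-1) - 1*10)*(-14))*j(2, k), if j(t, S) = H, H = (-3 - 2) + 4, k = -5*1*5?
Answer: -224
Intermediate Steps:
k = -25 (k = -5*5 = -25)
H = -1 (H = -5 + 4 = -1)
j(t, S) = -1
((6*(-1) - 1*10)*(-14))*j(2, k) = ((6*(-1) - 1*10)*(-14))*(-1) = ((-6 - 10)*(-14))*(-1) = -16*(-14)*(-1) = 224*(-1) = -224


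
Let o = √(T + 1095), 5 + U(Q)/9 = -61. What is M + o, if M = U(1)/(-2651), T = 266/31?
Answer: 54/241 + √1060541/31 ≈ 33.444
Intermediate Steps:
T = 266/31 (T = 266*(1/31) = 266/31 ≈ 8.5806)
U(Q) = -594 (U(Q) = -45 + 9*(-61) = -45 - 549 = -594)
M = 54/241 (M = -594/(-2651) = -594*(-1/2651) = 54/241 ≈ 0.22407)
o = √1060541/31 (o = √(266/31 + 1095) = √(34211/31) = √1060541/31 ≈ 33.220)
M + o = 54/241 + √1060541/31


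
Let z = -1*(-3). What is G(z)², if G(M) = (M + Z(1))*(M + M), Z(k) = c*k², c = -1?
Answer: 144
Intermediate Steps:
Z(k) = -k²
z = 3
G(M) = 2*M*(-1 + M) (G(M) = (M - 1*1²)*(M + M) = (M - 1*1)*(2*M) = (M - 1)*(2*M) = (-1 + M)*(2*M) = 2*M*(-1 + M))
G(z)² = (2*3*(-1 + 3))² = (2*3*2)² = 12² = 144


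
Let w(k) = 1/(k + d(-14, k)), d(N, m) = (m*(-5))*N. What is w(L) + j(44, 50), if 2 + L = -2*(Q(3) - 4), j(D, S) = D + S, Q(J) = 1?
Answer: 26697/284 ≈ 94.004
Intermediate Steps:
d(N, m) = -5*N*m (d(N, m) = (-5*m)*N = -5*N*m)
L = 4 (L = -2 - 2*(1 - 4) = -2 - 2*(-3) = -2 + 6 = 4)
w(k) = 1/(71*k) (w(k) = 1/(k - 5*(-14)*k) = 1/(k + 70*k) = 1/(71*k))
w(L) + j(44, 50) = (1/71)/4 + (44 + 50) = (1/71)*(¼) + 94 = 1/284 + 94 = 26697/284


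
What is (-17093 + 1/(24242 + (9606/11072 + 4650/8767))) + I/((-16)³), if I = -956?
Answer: -20594577993846230477/1204870956446720 ≈ -17093.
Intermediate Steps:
(-17093 + 1/(24242 + (9606/11072 + 4650/8767))) + I/((-16)³) = (-17093 + 1/(24242 + (9606/11072 + 4650/8767))) - 956/((-16)³) = (-17093 + 1/(24242 + (9606*(1/11072) + 4650*(1/8767)))) - 956/(-4096) = (-17093 + 1/(24242 + (4803/5536 + 4650/8767))) - 956*(-1/4096) = (-17093 + 1/(24242 + 67850301/48534112)) + 239/1024 = (-17093 + 1/(1176631793405/48534112)) + 239/1024 = (-17093 + 48534112/1176631793405) + 239/1024 = -20112167196137553/1176631793405 + 239/1024 = -20594577993846230477/1204870956446720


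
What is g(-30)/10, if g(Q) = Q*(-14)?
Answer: 42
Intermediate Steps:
g(Q) = -14*Q
g(-30)/10 = (-14*(-30))/10 = (⅒)*420 = 42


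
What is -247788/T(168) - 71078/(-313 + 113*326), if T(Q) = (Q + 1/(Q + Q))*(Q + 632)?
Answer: -7813473836/2061799725 ≈ -3.7896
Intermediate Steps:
T(Q) = (632 + Q)*(Q + 1/(2*Q)) (T(Q) = (Q + 1/(2*Q))*(632 + Q) = (632 + Q)*(Q + 1/(2*Q)))
-247788/T(168) - 71078/(-313 + 113*326) = -247788/(½ + 168² + 316/168 + 632*168) - 71078/(-313 + 113*326) = -247788/(½ + 28224 + 316*(1/168) + 106176) - 71078/(-313 + 36838) = -247788/(½ + 28224 + 79/42 + 106176) - 71078/36525 = -247788/2822450/21 - 71078*1/36525 = -247788*21/2822450 - 71078/36525 = -2601774/1411225 - 71078/36525 = -7813473836/2061799725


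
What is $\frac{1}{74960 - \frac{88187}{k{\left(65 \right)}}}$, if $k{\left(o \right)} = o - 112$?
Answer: $\frac{47}{3611307} \approx 1.3015 \cdot 10^{-5}$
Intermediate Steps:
$k{\left(o \right)} = -112 + o$
$\frac{1}{74960 - \frac{88187}{k{\left(65 \right)}}} = \frac{1}{74960 - \frac{88187}{-112 + 65}} = \frac{1}{74960 - \frac{88187}{-47}} = \frac{1}{74960 - - \frac{88187}{47}} = \frac{1}{74960 + \frac{88187}{47}} = \frac{1}{\frac{3611307}{47}} = \frac{47}{3611307}$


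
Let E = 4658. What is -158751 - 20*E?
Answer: -251911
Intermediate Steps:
-158751 - 20*E = -158751 - 20*4658 = -158751 - 93160 = -251911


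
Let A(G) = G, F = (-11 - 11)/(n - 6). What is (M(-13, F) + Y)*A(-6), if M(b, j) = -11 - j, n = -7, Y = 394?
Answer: -29742/13 ≈ -2287.8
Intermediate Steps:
F = 22/13 (F = (-11 - 11)/(-7 - 6) = -22/(-13) = -22*(-1/13) = 22/13 ≈ 1.6923)
(M(-13, F) + Y)*A(-6) = ((-11 - 1*22/13) + 394)*(-6) = ((-11 - 22/13) + 394)*(-6) = (-165/13 + 394)*(-6) = (4957/13)*(-6) = -29742/13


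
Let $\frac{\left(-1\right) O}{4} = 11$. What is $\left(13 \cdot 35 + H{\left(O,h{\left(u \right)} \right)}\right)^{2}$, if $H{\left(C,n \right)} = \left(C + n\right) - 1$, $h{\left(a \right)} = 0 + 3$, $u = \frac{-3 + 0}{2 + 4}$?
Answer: $170569$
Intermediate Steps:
$O = -44$ ($O = \left(-4\right) 11 = -44$)
$u = - \frac{1}{2}$ ($u = - \frac{3}{6} = \left(-3\right) \frac{1}{6} = - \frac{1}{2} \approx -0.5$)
$h{\left(a \right)} = 3$
$H{\left(C,n \right)} = -1 + C + n$
$\left(13 \cdot 35 + H{\left(O,h{\left(u \right)} \right)}\right)^{2} = \left(13 \cdot 35 - 42\right)^{2} = \left(455 - 42\right)^{2} = 413^{2} = 170569$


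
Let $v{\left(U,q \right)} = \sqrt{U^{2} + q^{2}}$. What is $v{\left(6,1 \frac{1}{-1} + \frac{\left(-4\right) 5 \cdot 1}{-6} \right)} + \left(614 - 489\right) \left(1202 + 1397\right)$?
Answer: $324875 + \frac{\sqrt{373}}{3} \approx 3.2488 \cdot 10^{5}$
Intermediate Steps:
$v{\left(6,1 \frac{1}{-1} + \frac{\left(-4\right) 5 \cdot 1}{-6} \right)} + \left(614 - 489\right) \left(1202 + 1397\right) = \sqrt{6^{2} + \left(1 \frac{1}{-1} + \frac{\left(-4\right) 5 \cdot 1}{-6}\right)^{2}} + \left(614 - 489\right) \left(1202 + 1397\right) = \sqrt{36 + \left(1 \left(-1\right) + \left(-20\right) 1 \left(- \frac{1}{6}\right)\right)^{2}} + 125 \cdot 2599 = \sqrt{36 + \left(-1 - - \frac{10}{3}\right)^{2}} + 324875 = \sqrt{36 + \left(-1 + \frac{10}{3}\right)^{2}} + 324875 = \sqrt{36 + \left(\frac{7}{3}\right)^{2}} + 324875 = \sqrt{36 + \frac{49}{9}} + 324875 = \sqrt{\frac{373}{9}} + 324875 = \frac{\sqrt{373}}{3} + 324875 = 324875 + \frac{\sqrt{373}}{3}$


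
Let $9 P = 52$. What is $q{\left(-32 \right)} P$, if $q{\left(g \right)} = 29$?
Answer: $\frac{1508}{9} \approx 167.56$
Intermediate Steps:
$P = \frac{52}{9}$ ($P = \frac{1}{9} \cdot 52 = \frac{52}{9} \approx 5.7778$)
$q{\left(-32 \right)} P = 29 \cdot \frac{52}{9} = \frac{1508}{9}$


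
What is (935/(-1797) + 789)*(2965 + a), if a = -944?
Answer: 2863550858/1797 ≈ 1.5935e+6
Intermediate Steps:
(935/(-1797) + 789)*(2965 + a) = (935/(-1797) + 789)*(2965 - 944) = (935*(-1/1797) + 789)*2021 = (-935/1797 + 789)*2021 = (1416898/1797)*2021 = 2863550858/1797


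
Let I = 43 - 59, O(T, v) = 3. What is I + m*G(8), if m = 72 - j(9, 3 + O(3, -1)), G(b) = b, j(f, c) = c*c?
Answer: 272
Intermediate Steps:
j(f, c) = c²
I = -16
m = 36 (m = 72 - (3 + 3)² = 72 - 1*6² = 72 - 1*36 = 72 - 36 = 36)
I + m*G(8) = -16 + 36*8 = -16 + 288 = 272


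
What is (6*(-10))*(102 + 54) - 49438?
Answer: -58798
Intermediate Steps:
(6*(-10))*(102 + 54) - 49438 = -60*156 - 49438 = -9360 - 49438 = -58798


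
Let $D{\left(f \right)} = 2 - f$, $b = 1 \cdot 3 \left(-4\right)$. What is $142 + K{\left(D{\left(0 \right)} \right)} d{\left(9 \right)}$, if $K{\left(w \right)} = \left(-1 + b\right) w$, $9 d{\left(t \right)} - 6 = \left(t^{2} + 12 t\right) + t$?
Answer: $- \frac{1342}{3} \approx -447.33$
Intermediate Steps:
$b = -12$ ($b = 3 \left(-4\right) = -12$)
$d{\left(t \right)} = \frac{2}{3} + \frac{t^{2}}{9} + \frac{13 t}{9}$ ($d{\left(t \right)} = \frac{2}{3} + \frac{\left(t^{2} + 12 t\right) + t}{9} = \frac{2}{3} + \frac{t^{2} + 13 t}{9} = \frac{2}{3} + \left(\frac{t^{2}}{9} + \frac{13 t}{9}\right) = \frac{2}{3} + \frac{t^{2}}{9} + \frac{13 t}{9}$)
$K{\left(w \right)} = - 13 w$ ($K{\left(w \right)} = \left(-1 - 12\right) w = - 13 w$)
$142 + K{\left(D{\left(0 \right)} \right)} d{\left(9 \right)} = 142 + - 13 \left(2 - 0\right) \left(\frac{2}{3} + \frac{9^{2}}{9} + \frac{13}{9} \cdot 9\right) = 142 + - 13 \left(2 + 0\right) \left(\frac{2}{3} + \frac{1}{9} \cdot 81 + 13\right) = 142 + \left(-13\right) 2 \left(\frac{2}{3} + 9 + 13\right) = 142 - \frac{1768}{3} = - \frac{1342}{3}$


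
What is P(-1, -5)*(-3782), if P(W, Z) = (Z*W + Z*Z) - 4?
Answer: -98332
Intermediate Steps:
P(W, Z) = -4 + Z² + W*Z (P(W, Z) = (W*Z + Z²) - 4 = (Z² + W*Z) - 4 = -4 + Z² + W*Z)
P(-1, -5)*(-3782) = (-4 + (-5)² - 1*(-5))*(-3782) = (-4 + 25 + 5)*(-3782) = 26*(-3782) = -98332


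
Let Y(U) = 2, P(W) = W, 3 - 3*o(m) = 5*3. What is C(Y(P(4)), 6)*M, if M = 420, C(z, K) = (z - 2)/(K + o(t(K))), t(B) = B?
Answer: 0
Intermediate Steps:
o(m) = -4 (o(m) = 1 - 5*3/3 = 1 - ⅓*15 = 1 - 5 = -4)
C(z, K) = (-2 + z)/(-4 + K) (C(z, K) = (z - 2)/(K - 4) = (-2 + z)/(-4 + K))
C(Y(P(4)), 6)*M = ((-2 + 2)/(-4 + 6))*420 = (0/2)*420 = ((½)*0)*420 = 0*420 = 0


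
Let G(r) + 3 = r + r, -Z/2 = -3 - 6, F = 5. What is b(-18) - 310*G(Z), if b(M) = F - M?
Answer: -10207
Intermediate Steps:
Z = 18 (Z = -2*(-3 - 6) = -2*(-9) = 18)
G(r) = -3 + 2*r (G(r) = -3 + (r + r) = -3 + 2*r)
b(M) = 5 - M
b(-18) - 310*G(Z) = (5 - 1*(-18)) - 310*(-3 + 2*18) = (5 + 18) - 310*(-3 + 36) = 23 - 310*33 = 23 - 10230 = -10207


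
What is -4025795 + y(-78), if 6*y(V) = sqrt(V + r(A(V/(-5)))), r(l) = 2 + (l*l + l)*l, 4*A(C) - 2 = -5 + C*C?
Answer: -4025795 + sqrt(220508266829)/6000 ≈ -4.0257e+6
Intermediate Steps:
A(C) = -3/4 + C**2/4 (A(C) = 1/2 + (-5 + C*C)/4 = 1/2 + (-5 + C**2)/4 = 1/2 + (-5/4 + C**2/4) = -3/4 + C**2/4)
r(l) = 2 + l*(l + l**2) (r(l) = 2 + (l**2 + l)*l = 2 + (l + l**2)*l = 2 + l*(l + l**2))
y(V) = sqrt(2 + V + (-3/4 + V**2/100)**2 + (-3/4 + V**2/100)**3)/6 (y(V) = sqrt(V + (2 + (-3/4 + (V/(-5))**2/4)**2 + (-3/4 + (V/(-5))**2/4)**3))/6 = sqrt(V + (2 + (-3/4 + (V*(-1/5))**2/4)**2 + (-3/4 + (V*(-1/5))**2/4)**3))/6 = sqrt(V + (2 + (-3/4 + (-V/5)**2/4)**2 + (-3/4 + (-V/5)**2/4)**3))/6 = sqrt(V + (2 + (-3/4 + (V**2/25)/4)**2 + (-3/4 + (V**2/25)/4)**3))/6 = sqrt(V + (2 + (-3/4 + V**2/100)**2 + (-3/4 + V**2/100)**3))/6 = sqrt(2 + V + (-3/4 + V**2/100)**2 + (-3/4 + V**2/100)**3)/6)
-4025795 + y(-78) = -4025795 + sqrt(2140625 + (-78)**6 - 125*(-78)**4 + 1875*(-78)**2 + 1000000*(-78))/6000 = -4025795 + sqrt(2140625 + 225199600704 - 125*37015056 + 1875*6084 - 78000000)/6000 = -4025795 + sqrt(2140625 + 225199600704 - 4626882000 + 11407500 - 78000000)/6000 = -4025795 + sqrt(220508266829)/6000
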